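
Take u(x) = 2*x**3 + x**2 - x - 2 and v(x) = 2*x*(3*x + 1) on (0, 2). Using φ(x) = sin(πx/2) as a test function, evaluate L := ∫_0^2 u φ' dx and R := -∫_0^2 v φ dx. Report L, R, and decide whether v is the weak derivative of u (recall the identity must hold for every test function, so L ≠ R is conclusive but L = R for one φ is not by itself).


LHS = -52/π + 192/π^3, RHS = -56/π + 192/π^3. No, v is not the weak derivative of u.

u(x) = 2*x**3 + x**2 - x - 2, classical derivative u'(x) = 6*x**2 + 2*x - 1.
φ(x) = sin(πx/2), so φ'(x) = π*cos(π*x/2)/2.
Note φ(0) = φ(2) = 0, so the boundary term u·φ vanishes.
LHS = ∫_0^2 u(x) φ'(x) dx = ∫_0^2 (π*x^3*cos(π*x/2) + π*x^2*cos(π*x/2)/2 - π*x*cos(π*x/2)/2 - π*cos(π*x/2)) dx. Term by term:
  ∫_0^2 -π*cos(π*x/2) dx = 0;  ∫_0^2 π*x^3*cos(π*x/2) dx = -48/π + 192/π^3;  ∫_0^2 π*x^2*cos(π*x/2)/2 dx = -8/π;
  ∫_0^2 -π*x*cos(π*x/2)/2 dx = 4/π.
Sum: 0 + -48/π + 192/π^3 − 8/π + 4/π = -52/π + 192/π^3.
So LHS = -52/π + 192/π^3.
∫_0^2 v(x) φ(x) dx = ∫_0^2 (6*x^2*sin(π*x/2) + 2*x*sin(π*x/2)) dx. Term by term:
  ∫_0^2 2*x*sin(π*x/2) dx = 8/π;  ∫_0^2 6*x^2*sin(π*x/2) dx = -192/π^3 + 48/π.
Sum: 8/π + -192/π^3 + 48/π = -192/π^3 + 56/π.
So RHS = -∫_0^2 v(x) φ(x) dx = -56/π + 192/π^3.
LHS − RHS = 4/π ≠ 0, so the identity fails.
(For a valid weak derivative the identity must hold for EVERY test function, in particular this one. The failure shows v is NOT the weak derivative of u.)
Correct weak derivative would be u'(x) = 6*x**2 + 2*x - 1.


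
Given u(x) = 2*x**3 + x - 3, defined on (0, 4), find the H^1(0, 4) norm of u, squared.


||u||_{H^1}^2 = 358168/21

The H^1 norm (squared) on an interval (0, L) is
  ||u||_{H^1}^2 = ∫_0^L u(x)^2 dx + ∫_0^L u'(x)^2 dx.
Compute u'(x) = 6*x**2 + 1.
Then u(x)^2 = 4*x**6 + 4*x**4 - 12*x**3 + x**2 - 6*x + 9 and u'(x)^2 = 36*x**4 + 12*x**2 + 1.
Integrate each monomial from 0 to 4 using ∫_0^4 c·x^n dx = c·4^(n+1)/(n+1):
  ∫_0^4 u(x)^2 dx = ∫_0^4 (4*x^6 + 4*x^4 - 12*x^3 + x^2 - 6*x + 9) dx. Term by term:
    ∫_0^4 4*x^6 dx = 65536/7;  ∫_0^4 4*x^4 dx = 4096/5;  ∫_0^4 -12*x^3 dx = -768;
    ∫_0^4 x^2 dx = 64/3;  ∫_0^4 -6*x dx = -48;  ∫_0^4 9 dx = 36.
  Sum: 65536/7 + 4096/5 − 768 + 64/3 − 48 + 36 = 989396/105.
  ∫_0^4 u'(x)^2 dx = ∫_0^4 (36*x^4 + 12*x^2 + 1) dx. Term by term:
    ∫_0^4 36*x^4 dx = 36864/5;  ∫_0^4 12*x^2 dx = 256;  ∫_0^4 1 dx = 4.
  Sum: 36864/5 + 256 + 4 = 38164/5.
Adding: ||u||_{H^1}^2 = 989396/105 + 38164/5 = 358168/21.


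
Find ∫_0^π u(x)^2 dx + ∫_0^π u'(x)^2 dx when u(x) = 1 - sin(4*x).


||u||_{H^1(0,π)}^2 = 19*π/2

u'(x) = -4*cos(4*x).
Expand u² and (u')² and integrate term by term on (0, π), using: for integers n ≥ 1, ∫_0^π sin²(nx) dx = ∫_0^π cos²(nx) dx = π/2; for n ≠ n', ∫_0^π sin(nx)sin(n'x) dx = ∫_0^π cos(nx)cos(n'x) dx = 0; and by product-to-sum, ∫_0^π sin(nx)cos(n'x) dx = ½∫_0^π [sin((n+n')x) + sin((n−n')x)] dx, which is 0 when n+n' is even and 2n/(n²−n'²) when n+n' is odd (it need not vanish on (0, π)). For the constant mode: ∫_0^π 1 dx = π, ∫_0^π cos(nx) dx = 0, ∫_0^π sin(nx) dx = (1−(−1)^n)/n.
  u² squared terms: (1)²·∫1 dx = 1·π = π;  (-1)²·∫sin(4x)² dx = 1·π/2 = π/2.
  u² cross terms: 2·(1)·(-1)·∫1·sin(4x) dx = -2·(0) = 0.
  So ∫_0^π u² dx = π + π/2 + 0 = 3*π/2.
  (u')² squared terms: (-4)²·∫cos(4x)² dx = 16·π/2 = 8*π.
  So ∫_0^π (u')² dx = 8*π.
||u||_{H^1}^2 = (3*π/2) + (8*π) = 19*π/2.


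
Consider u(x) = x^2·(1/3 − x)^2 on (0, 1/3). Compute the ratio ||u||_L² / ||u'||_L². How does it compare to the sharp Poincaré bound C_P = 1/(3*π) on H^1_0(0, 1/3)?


||u||_L² / ||u'||_L² = sqrt(3)/18 < C_P = 1/(3*π).

u(x) = x^2·(1/3 − x)^2, so u'(x) = 2*x*(3*x - 1)*(6*x - 1)/9.
u(x) = x^2·(1/3 − x)^2 vanishes at x = 0 and x = 1/3, so u ∈ H^1_0(0, 1/3). Differentiate via the product rule and integrate the resulting polynomials term by term.
  ∫_0^1/3 u² dx = ∫_0^1/3 (x^8 - 4*x^7/3 + 2*x^6/3 - 4*x^5/27 + x^4/81) dx. Term by term:
    ∫_0^1/3 x^8 dx = 1/177147;  ∫_0^1/3 -4*x^7/3 dx = -1/39366;  ∫_0^1/3 2*x^6/3 dx = 2/45927;
    ∫_0^1/3 -4*x^5/27 dx = -2/59049;  ∫_0^1/3 x^4/81 dx = 1/98415.
  Sum: 1/177147 − 1/39366 + 2/45927 − 2/59049 + 1/98415 = 1/12400290.
  ∫_0^1/3 (u')² dx = ∫_0^1/3 (16*x^6 - 16*x^5 + 52*x^4/9 - 8*x^3/9 + 4*x^2/81) dx. Term by term:
    ∫_0^1/3 16*x^6 dx = 16/15309;  ∫_0^1/3 -16*x^5 dx = -8/2187;  ∫_0^1/3 52*x^4/9 dx = 52/10935;
    ∫_0^1/3 -8*x^3/9 dx = -2/729;  ∫_0^1/3 4*x^2/81 dx = 4/6561.
  Sum: 16/15309 − 8/2187 + 52/10935 − 2/729 + 4/6561 = 2/229635.
∫_0^1/3 u² dx = 1/12400290, so ||u||_L² = sqrt(210)/51030.
∫_0^1/3 (u')² dx = 2/229635, so ||u'||_L² = sqrt(70)/2835.
Ratio ||u||_L² / ||u'||_L² = sqrt(3)/18.
Sharp Poincaré constant on H^1_0(0, 1/3) is C_P = L/π = 1/(3*π), achieved by sin(3*π·x).
A polynomial bump cannot attain the sharp Poincaré constant (only the first sine eigenfunction does), so the ratio is strictly less than C_P, consistent with ||u||_L² ≤ C_P ||u'||_L².


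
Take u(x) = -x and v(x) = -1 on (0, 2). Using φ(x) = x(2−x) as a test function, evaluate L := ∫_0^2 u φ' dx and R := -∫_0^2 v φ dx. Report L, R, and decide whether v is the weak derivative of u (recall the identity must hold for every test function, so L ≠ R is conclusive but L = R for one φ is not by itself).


LHS = 4/3, RHS = 4/3. Yes, v = u' weakly.

u(x) = -x, classical derivative u'(x) = -1.
φ(x) = x(2−x), so φ'(x) = 2 - 2*x.
Note φ(0) = φ(2) = 0, so the boundary term u·φ vanishes.
LHS = ∫_0^2 u(x) φ'(x) dx = ∫_0^2 (2*x^2 - 2*x) dx. Term by term:
  ∫_0^2 2*x^2 dx = 16/3;  ∫_0^2 -2*x dx = -4.
Sum: 16/3 − 4 = 4/3.
So LHS = 4/3.
∫_0^2 v(x) φ(x) dx = ∫_0^2 (x^2 - 2*x) dx. Term by term:
  ∫_0^2 x^2 dx = 8/3;  ∫_0^2 -2*x dx = -4.
Sum: 8/3 − 4 = -4/3.
So RHS = -∫_0^2 v(x) φ(x) dx = 4/3.
LHS = RHS, so the identity holds for this test φ.
Moreover u is smooth here and v(x) = u'(x) = -1 pointwise, so the identity holds for every test function. Hence v is the weak derivative of u.


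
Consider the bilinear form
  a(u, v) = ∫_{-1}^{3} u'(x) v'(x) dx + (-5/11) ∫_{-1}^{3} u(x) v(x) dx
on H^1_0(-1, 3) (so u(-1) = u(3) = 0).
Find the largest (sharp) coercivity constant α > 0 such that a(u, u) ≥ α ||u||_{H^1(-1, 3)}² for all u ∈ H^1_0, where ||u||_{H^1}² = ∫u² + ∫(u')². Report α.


α = (-80/11 + π^2)/(π^2 + 16)

Coercivity of a(·,·) on H^1_0(-1, 3) means a(u, u) ≥ α ||u||_{H^1}² for every u ∈ H^1_0.
The interval has length L = 4, and Poincaré/coercivity depend only on L. Here a(u, u) = ∫(u')² + (-5/11)·∫u².
Here c = -5/11 < 0 with |c| < (π/L)² = π^2/16, so coercivity still holds. The condition a(u,u) ≥ α||u||_{H^1}² reads (1−α)∫(u')² ≥ (α−c)∫u². Any admissible α is ≤ 1 (rapidly oscillating u have ∫u²/∫(u')² → 0), and α = 1 would force 0 ≥ (1−c)∫u², impossible since c < 1; so 1−α > 0. By the sharp Poincaré inequality on H^1_0 of an interval of length L, ∫(u')² ≥ (π/L)²∫u² with equality for the first sine mode sin(π(x−x₀)/L) (x₀ the left endpoint), so the inequality holds for all u iff (1−α)(π/L)² ≥ α − c, i.e. α ≤ ((π/L)² + c)/((π/L)² + 1) = (1 + c(L/π)²)/(1 + (L/π)²). (Direct route, valid since c ≤ 0: Poincaré gives c∫u² ≥ c(L/π)²∫(u')², so a(u,u) ≥ (1 + c(L/π)²)∫(u')², while ||u||_{H^1}² ≤ (1 + (L/π)²)∫(u')²; dividing yields the same α.) With (π/L)² = π^2/16 and c = -5/11, the largest admissible constant is α = ((π/L)² + c)/((π/L)² + 1).
Simplifying, α = (-80/11 + π^2)/(π^2 + 16).


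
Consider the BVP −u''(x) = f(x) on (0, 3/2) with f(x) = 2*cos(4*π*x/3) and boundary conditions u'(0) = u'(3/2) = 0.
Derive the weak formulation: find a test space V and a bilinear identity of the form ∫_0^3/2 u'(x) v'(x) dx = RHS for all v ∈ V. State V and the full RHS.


V = H^1(0, 3/2) (no boundary constraint on v; u is determined up to an additive constant); weak form: ∫_0^3/2 u'v' dx = ∫_0^3/2 (2*cos(4*π*x/3)) v dx for all v ∈ V.

Multiply both sides by a test function v and integrate from 0 to 3/2:
  ∫_0^3/2 −u''(x) v(x) dx = ∫_0^3/2 f(x) v(x) dx.
Integrate the LHS by parts once:
  ∫_0^3/2 −u'' v dx = −[u'(x) v(x)]_0^3/2 + ∫_0^3/2 u'(x) v'(x) dx.
Thus ∫_0^3/2 u'(x) v'(x) dx = ∫_0^3/2 f(x) v(x) dx + [u'(x) v(x)]_0^3/2.
Choose V so that boundary terms are either known or forced to vanish.
u has homogeneous Neumann: u'(0) = u'(3/2) = 0. So [u' v]_0^3/2 = 0·v(3/2) − 0·v(0) = 0 for any v; take V = H^1(0, 3/2).
Weak formulation: find u (satisfying any essential BC) such that ∫_0^3/2 u'(x) v'(x) dx = ∫_0^3/2 f v dx for all v ∈ V (homogeneous Neumann, so boundary terms vanish).
Substituting f(x) = 2*cos(4*π*x/3), the right-hand side is ∫_0^3/2 (2*cos(4*π*x/3)) v dx.
Compatibility check (pure Neumann): taking v ≡ 1 ∈ V gives 0 = ∫_0^3/2 f dx + (0) − (0), i.e. ∫_0^3/2 f dx must equal u'(0) − u'(3/2) = 0. Indeed ∫_0^3/2 (2*cos(4*π*x/3)) dx = 0, so the data are compatible. The solution is then unique only up to an additive constant (fix it e.g. by requiring ∫_0^3/2 u dx = 0).


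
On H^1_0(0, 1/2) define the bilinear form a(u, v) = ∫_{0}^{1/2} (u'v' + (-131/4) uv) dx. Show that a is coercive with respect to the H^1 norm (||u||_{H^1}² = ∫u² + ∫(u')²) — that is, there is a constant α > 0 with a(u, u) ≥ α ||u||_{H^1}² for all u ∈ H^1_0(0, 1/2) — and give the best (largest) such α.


α = (-131 + 16*π^2)/(4*(1 + 4*π^2))

Coercivity of a(·,·) on H^1_0(0, 1/2) means a(u, u) ≥ α ||u||_{H^1}² for every u ∈ H^1_0.
The interval has length L = 1/2, and Poincaré/coercivity depend only on L. Here a(u, u) = ∫(u')² + (-131/4)·∫u².
Here c = -131/4 < 0 with |c| < (π/L)² = 4*π^2, so coercivity still holds. The condition a(u,u) ≥ α||u||_{H^1}² reads (1−α)∫(u')² ≥ (α−c)∫u². Any admissible α is ≤ 1 (rapidly oscillating u have ∫u²/∫(u')² → 0), and α = 1 would force 0 ≥ (1−c)∫u², impossible since c < 1; so 1−α > 0. By the sharp Poincaré inequality on H^1_0 of an interval of length L, ∫(u')² ≥ (π/L)²∫u² with equality for the first sine mode sin(π(x−x₀)/L) (x₀ the left endpoint), so the inequality holds for all u iff (1−α)(π/L)² ≥ α − c, i.e. α ≤ ((π/L)² + c)/((π/L)² + 1) = (1 + c(L/π)²)/(1 + (L/π)²). (Direct route, valid since c ≤ 0: Poincaré gives c∫u² ≥ c(L/π)²∫(u')², so a(u,u) ≥ (1 + c(L/π)²)∫(u')², while ||u||_{H^1}² ≤ (1 + (L/π)²)∫(u')²; dividing yields the same α.) With (π/L)² = 4*π^2 and c = -131/4, the largest admissible constant is α = ((π/L)² + c)/((π/L)² + 1).
Simplifying, α = (-131 + 16*π^2)/(4*(1 + 4*π^2)).


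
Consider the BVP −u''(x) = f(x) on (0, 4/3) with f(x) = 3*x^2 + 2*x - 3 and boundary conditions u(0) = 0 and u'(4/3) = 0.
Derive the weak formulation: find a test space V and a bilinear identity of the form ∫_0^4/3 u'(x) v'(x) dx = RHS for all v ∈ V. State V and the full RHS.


V = {v ∈ H^1(0, 4/3) : v(0) = 0} (test functions vanish at x = 0 where u is specified); weak form: ∫_0^4/3 u'v' dx = ∫_0^4/3 (3*x^2 + 2*x - 3) v dx for all v ∈ V.

Multiply both sides by a test function v and integrate from 0 to 4/3:
  ∫_0^4/3 −u''(x) v(x) dx = ∫_0^4/3 f(x) v(x) dx.
Integrate the LHS by parts once:
  ∫_0^4/3 −u'' v dx = −[u'(x) v(x)]_0^4/3 + ∫_0^4/3 u'(x) v'(x) dx.
Thus ∫_0^4/3 u'(x) v'(x) dx = ∫_0^4/3 f(x) v(x) dx + [u'(x) v(x)]_0^4/3.
Choose V so that boundary terms are either known or forced to vanish.
Mixed BC: u(0) = 0 (Dirichlet) and u'(4/3) = 0 (Neumann). Define V = {v ∈ H^1(0, 4/3) : v(0) = 0}. Then [u' v]_0^4/3 = u'(4/3)·v(4/3) − u'(0)·0 = 0.
Weak formulation: find u (satisfying any essential BC) such that ∫_0^4/3 u'(x) v'(x) dx = ∫_0^4/3 f v dx for all v ∈ V (Dirichlet at 0 absorbed into V; the Neumann datum at x = 4/3 is zero, so no boundary term remains).
Substituting f(x) = 3*x^2 + 2*x - 3, the right-hand side is ∫_0^4/3 (3*x^2 + 2*x - 3) v dx.


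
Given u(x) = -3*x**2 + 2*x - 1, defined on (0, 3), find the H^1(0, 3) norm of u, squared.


||u||_{H^1}^2 = 2487/5

The H^1 norm (squared) on an interval (0, L) is
  ||u||_{H^1}^2 = ∫_0^L u(x)^2 dx + ∫_0^L u'(x)^2 dx.
Compute u'(x) = 2 - 6*x.
Then u(x)^2 = 9*x**4 - 12*x**3 + 10*x**2 - 4*x + 1 and u'(x)^2 = 36*x**2 - 24*x + 4.
Integrate each monomial from 0 to 3 using ∫_0^3 c·x^n dx = c·3^(n+1)/(n+1):
  ∫_0^3 u(x)^2 dx = ∫_0^3 (9*x^4 - 12*x^3 + 10*x^2 - 4*x + 1) dx. Term by term:
    ∫_0^3 9*x^4 dx = 2187/5;  ∫_0^3 -12*x^3 dx = -243;  ∫_0^3 10*x^2 dx = 90;
    ∫_0^3 -4*x dx = -18;  ∫_0^3 1 dx = 3.
  Sum: 2187/5 − 243 + 90 − 18 + 3 = 1347/5.
  ∫_0^3 u'(x)^2 dx = ∫_0^3 (36*x^2 - 24*x + 4) dx. Term by term:
    ∫_0^3 36*x^2 dx = 324;  ∫_0^3 -24*x dx = -108;  ∫_0^3 4 dx = 12.
  Sum: 324 − 108 + 12 = 228.
Adding: ||u||_{H^1}^2 = 1347/5 + 228 = 2487/5.


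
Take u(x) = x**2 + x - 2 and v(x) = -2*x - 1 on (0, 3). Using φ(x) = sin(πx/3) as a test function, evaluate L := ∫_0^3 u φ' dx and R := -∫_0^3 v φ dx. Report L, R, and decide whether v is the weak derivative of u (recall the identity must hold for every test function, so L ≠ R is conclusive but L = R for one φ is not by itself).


LHS = -24/π, RHS = 24/π. No, v is not the weak derivative of u.

u(x) = x**2 + x - 2, classical derivative u'(x) = 2*x + 1.
φ(x) = sin(πx/3), so φ'(x) = π*cos(π*x/3)/3.
Note φ(0) = φ(3) = 0, so the boundary term u·φ vanishes.
LHS = ∫_0^3 u(x) φ'(x) dx = ∫_0^3 (π*x^2*cos(π*x/3)/3 + π*x*cos(π*x/3)/3 - 2*π*cos(π*x/3)/3) dx. Term by term:
  ∫_0^3 -2*π*cos(π*x/3)/3 dx = 0;  ∫_0^3 π*x*cos(π*x/3)/3 dx = -6/π;  ∫_0^3 π*x^2*cos(π*x/3)/3 dx = -18/π.
Sum: 0 − 6/π − 18/π = -24/π.
So LHS = -24/π.
∫_0^3 v(x) φ(x) dx = ∫_0^3 (-2*x*sin(π*x/3) - sin(π*x/3)) dx. Term by term:
  ∫_0^3 -sin(π*x/3) dx = -6/π;  ∫_0^3 -2*x*sin(π*x/3) dx = -18/π.
Sum: -6/π − 18/π = -24/π.
So RHS = -∫_0^3 v(x) φ(x) dx = 24/π.
LHS − RHS = -48/π ≠ 0, so the identity fails.
(For a valid weak derivative the identity must hold for EVERY test function, in particular this one. The failure shows v is NOT the weak derivative of u.)
Correct weak derivative would be u'(x) = 2*x + 1.


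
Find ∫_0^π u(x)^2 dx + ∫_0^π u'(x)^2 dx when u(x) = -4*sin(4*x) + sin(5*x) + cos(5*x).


||u||_{H^1(0,π)}^2 = 1664/9 + 162*π

u'(x) = -5*sin(5*x) - 16*cos(4*x) + 5*cos(5*x).
Expand u² and (u')² and integrate term by term on (0, π), using: for integers n ≥ 1, ∫_0^π sin²(nx) dx = ∫_0^π cos²(nx) dx = π/2; for n ≠ n', ∫_0^π sin(nx)sin(n'x) dx = ∫_0^π cos(nx)cos(n'x) dx = 0; and by product-to-sum, ∫_0^π sin(nx)cos(n'x) dx = ½∫_0^π [sin((n+n')x) + sin((n−n')x)] dx, which is 0 when n+n' is even and 2n/(n²−n'²) when n+n' is odd (it need not vanish on (0, π)).
  u² squared terms: (-4)²·∫sin(4x)² dx = 16·π/2 = 8*π;  (1)²·∫cos(5x)² dx = 1·π/2 = π/2;  (1)²·∫sin(5x)² dx = 1·π/2 = π/2.
  u² cross terms: 2·(-4)·(1)·∫sin(4x)·cos(5x) dx = -8·(-8/9) = 64/9;  2·(-4)·(1)·∫sin(4x)·sin(5x) dx = -8·(0) = 0;  2·(1)·(1)·∫cos(5x)·sin(5x) dx = 2·(0) = 0.
  So ∫_0^π u² dx = 8*π + π/2 + π/2 + 64/9 + 0 + 0 = 64/9 + 9*π.
  (u')² squared terms: (-16)²·∫cos(4x)² dx = 256·π/2 = 128*π;  (-5)²·∫sin(5x)² dx = 25·π/2 = 25*π/2;  (5)²·∫cos(5x)² dx = 25·π/2 = 25*π/2.
  (u')² cross terms: 2·(-16)·(-5)·∫cos(4x)·sin(5x) dx = 160·(10/9) = 1600/9;  2·(-16)·(5)·∫cos(4x)·cos(5x) dx = -160·(0) = 0;  2·(-5)·(5)·∫sin(5x)·cos(5x) dx = -50·(0) = 0.
  So ∫_0^π (u')² dx = 128*π + 25*π/2 + 25*π/2 + 1600/9 + 0 + 0 = 1600/9 + 153*π.
||u||_{H^1}^2 = (64/9 + 9*π) + (1600/9 + 153*π) = 1664/9 + 162*π.


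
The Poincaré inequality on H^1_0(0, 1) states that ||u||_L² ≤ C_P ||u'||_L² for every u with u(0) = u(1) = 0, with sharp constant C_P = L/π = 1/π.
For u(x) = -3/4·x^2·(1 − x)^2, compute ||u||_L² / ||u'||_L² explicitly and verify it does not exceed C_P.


||u||_L² / ||u'||_L² = sqrt(3)/6 < C_P = 1/π.

u(x) = -3/4·x^2·(1 − x)^2, so u'(x) = 3*x*(x*(1 - x) - (x - 1)^2)/2.
u(x) = -3/4·x^2·(1 − x)^2 vanishes at x = 0 and x = 1, so u ∈ H^1_0(0, 1). Differentiate via the product rule and integrate the resulting polynomials term by term.
  ∫_0^1 u² dx = ∫_0^1 (9*x^8/16 - 9*x^7/4 + 27*x^6/8 - 9*x^5/4 + 9*x^4/16) dx. Term by term:
    ∫_0^1 9*x^8/16 dx = 1/16;  ∫_0^1 -9*x^7/4 dx = -9/32;  ∫_0^1 27*x^6/8 dx = 27/56;
    ∫_0^1 -9*x^5/4 dx = -3/8;  ∫_0^1 9*x^4/16 dx = 9/80.
  Sum: 1/16 − 9/32 + 27/56 − 3/8 + 9/80 = 1/1120.
  ∫_0^1 (u')² dx = ∫_0^1 (9*x^6 - 27*x^5 + 117*x^4/4 - 27*x^3/2 + 9*x^2/4) dx. Term by term:
    ∫_0^1 9*x^6 dx = 9/7;  ∫_0^1 -27*x^5 dx = -9/2;  ∫_0^1 117*x^4/4 dx = 117/20;
    ∫_0^1 -27*x^3/2 dx = -27/8;  ∫_0^1 9*x^2/4 dx = 3/4.
  Sum: 9/7 − 9/2 + 117/20 − 27/8 + 3/4 = 3/280.
∫_0^1 u² dx = 1/1120, so ||u||_L² = sqrt(70)/280.
∫_0^1 (u')² dx = 3/280, so ||u'||_L² = sqrt(210)/140.
Ratio ||u||_L² / ||u'||_L² = sqrt(3)/6.
Sharp Poincaré constant on H^1_0(0, 1) is C_P = L/π = 1/π, achieved by sin(π·x).
A polynomial bump cannot attain the sharp Poincaré constant (only the first sine eigenfunction does), so the ratio is strictly less than C_P, consistent with ||u||_L² ≤ C_P ||u'||_L².


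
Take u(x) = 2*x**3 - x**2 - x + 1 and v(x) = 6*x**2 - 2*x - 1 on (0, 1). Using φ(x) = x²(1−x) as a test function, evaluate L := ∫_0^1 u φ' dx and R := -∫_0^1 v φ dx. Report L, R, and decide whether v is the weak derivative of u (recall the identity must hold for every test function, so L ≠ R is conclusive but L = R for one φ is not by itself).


LHS = -1/60, RHS = -1/60. Yes, v = u' weakly.

u(x) = 2*x**3 - x**2 - x + 1, classical derivative u'(x) = 6*x**2 - 2*x - 1.
φ(x) = x²(1−x), so φ'(x) = x*(2 - 3*x).
Note φ(0) = φ(1) = 0, so the boundary term u·φ vanishes.
LHS = ∫_0^1 u(x) φ'(x) dx = ∫_0^1 (-6*x^5 + 7*x^4 + x^3 - 5*x^2 + 2*x) dx. Term by term:
  ∫_0^1 -6*x^5 dx = -1;  ∫_0^1 7*x^4 dx = 7/5;  ∫_0^1 x^3 dx = 1/4;
  ∫_0^1 -5*x^2 dx = -5/3;  ∫_0^1 2*x dx = 1.
Sum: -1 + 7/5 + 1/4 − 5/3 + 1 = -1/60.
So LHS = -1/60.
∫_0^1 v(x) φ(x) dx = ∫_0^1 (-6*x^5 + 8*x^4 - x^3 - x^2) dx. Term by term:
  ∫_0^1 -6*x^5 dx = -1;  ∫_0^1 8*x^4 dx = 8/5;  ∫_0^1 -x^3 dx = -1/4;
  ∫_0^1 -x^2 dx = -1/3.
Sum: -1 + 8/5 − 1/4 − 1/3 = 1/60.
So RHS = -∫_0^1 v(x) φ(x) dx = -1/60.
LHS = RHS, so the identity holds for this test φ.
Moreover u is smooth here and v(x) = u'(x) = 6*x**2 - 2*x - 1 pointwise, so the identity holds for every test function. Hence v is the weak derivative of u.


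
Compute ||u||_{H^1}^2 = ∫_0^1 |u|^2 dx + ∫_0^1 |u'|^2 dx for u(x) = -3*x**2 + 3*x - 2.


||u||_{H^1}^2 = 53/10

The H^1 norm (squared) on an interval (0, L) is
  ||u||_{H^1}^2 = ∫_0^L u(x)^2 dx + ∫_0^L u'(x)^2 dx.
Compute u'(x) = 3 - 6*x.
Then u(x)^2 = 9*x**4 - 18*x**3 + 21*x**2 - 12*x + 4 and u'(x)^2 = 36*x**2 - 36*x + 9.
Integrate each monomial from 0 to 1 using ∫_0^1 c·x^n dx = c·1^(n+1)/(n+1):
  ∫_0^1 u(x)^2 dx = ∫_0^1 (9*x^4 - 18*x^3 + 21*x^2 - 12*x + 4) dx. Term by term:
    ∫_0^1 9*x^4 dx = 9/5;  ∫_0^1 -18*x^3 dx = -9/2;  ∫_0^1 21*x^2 dx = 7;
    ∫_0^1 -12*x dx = -6;  ∫_0^1 4 dx = 4.
  Sum: 9/5 − 9/2 + 7 − 6 + 4 = 23/10.
  ∫_0^1 u'(x)^2 dx = ∫_0^1 (36*x^2 - 36*x + 9) dx. Term by term:
    ∫_0^1 36*x^2 dx = 12;  ∫_0^1 -36*x dx = -18;  ∫_0^1 9 dx = 9.
  Sum: 12 − 18 + 9 = 3.
Adding: ||u||_{H^1}^2 = 23/10 + 3 = 53/10.


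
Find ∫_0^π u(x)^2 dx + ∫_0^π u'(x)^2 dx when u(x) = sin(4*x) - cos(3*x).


||u||_{H^1(0,π)}^2 = -160/7 + 27*π/2

u'(x) = 3*sin(3*x) + 4*cos(4*x).
Expand u² and (u')² and integrate term by term on (0, π), using: for integers n ≥ 1, ∫_0^π sin²(nx) dx = ∫_0^π cos²(nx) dx = π/2; for n ≠ n', ∫_0^π sin(nx)sin(n'x) dx = ∫_0^π cos(nx)cos(n'x) dx = 0; and by product-to-sum, ∫_0^π sin(nx)cos(n'x) dx = ½∫_0^π [sin((n+n')x) + sin((n−n')x)] dx, which is 0 when n+n' is even and 2n/(n²−n'²) when n+n' is odd (it need not vanish on (0, π)).
  u² squared terms: (-1)²·∫cos(3x)² dx = 1·π/2 = π/2;  (1)²·∫sin(4x)² dx = 1·π/2 = π/2.
  u² cross terms: 2·(-1)·(1)·∫cos(3x)·sin(4x) dx = -2·(8/7) = -16/7.
  So ∫_0^π u² dx = π/2 + π/2 − 16/7 = -16/7 + π.
  (u')² squared terms: (3)²·∫sin(3x)² dx = 9·π/2 = 9*π/2;  (4)²·∫cos(4x)² dx = 16·π/2 = 8*π.
  (u')² cross terms: 2·(3)·(4)·∫sin(3x)·cos(4x) dx = 24·(-6/7) = -144/7.
  So ∫_0^π (u')² dx = 9*π/2 + 8*π − 144/7 = -144/7 + 25*π/2.
||u||_{H^1}^2 = (-16/7 + π) + (-144/7 + 25*π/2) = -160/7 + 27*π/2.


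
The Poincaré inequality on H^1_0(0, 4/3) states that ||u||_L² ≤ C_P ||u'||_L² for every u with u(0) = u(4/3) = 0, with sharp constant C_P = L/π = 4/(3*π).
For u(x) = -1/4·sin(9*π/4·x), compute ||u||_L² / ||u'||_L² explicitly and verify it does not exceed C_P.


||u||_L² / ||u'||_L² = 4/(9*π) < C_P = 4/(3*π).

u(x) = -1/4·sin(9*π/4·x), so u'(x) = -9*π*cos(9*π*x/4)/16.
Writing u(x) = A·sin(kπx/L) with A = -1/4 and k = 3, use ∫_0^L sin²(kπx/L) dx = L/2 and ∫_0^L cos²(kπx/L) dx = L/2.
u² = 1/16·sin²(9*π/4·x) and (u')² = 81*π^2/256·cos²(9*π/4·x), and each of sin², cos² integrates to L/2 = 2/3 over (0, 4/3).
∫_0^4/3 u² dx = 1/24, so ||u||_L² = sqrt(6)/12.
∫_0^4/3 (u')² dx = 27*π^2/128, so ||u'||_L² = 3*sqrt(6)*π/16.
Ratio ||u||_L² / ||u'||_L² = 4/(9*π).
Sharp Poincaré constant on H^1_0(0, 4/3) is C_P = L/π = 4/(3*π), achieved by sin(3*π/4·x).
This is the k = 3 harmonic; the ratio L/(kπ) is strictly less than C_P = L/π, consistent with the sharp inequality ||u||_L² ≤ C_P ||u'||_L².


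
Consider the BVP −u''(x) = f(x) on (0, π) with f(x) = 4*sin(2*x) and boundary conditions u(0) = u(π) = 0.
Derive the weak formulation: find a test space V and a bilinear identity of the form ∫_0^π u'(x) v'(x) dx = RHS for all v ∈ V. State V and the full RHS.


V = H^1_0(0, π) (so v(0) = v(π) = 0); weak form: ∫_0^π u'v' dx = ∫_0^π (4*sin(2*x)) v dx for all v ∈ V.

Multiply both sides by a test function v and integrate from 0 to π:
  ∫_0^π −u''(x) v(x) dx = ∫_0^π f(x) v(x) dx.
Integrate the LHS by parts once:
  ∫_0^π −u'' v dx = −[u'(x) v(x)]_0^π + ∫_0^π u'(x) v'(x) dx.
Thus ∫_0^π u'(x) v'(x) dx = ∫_0^π f(x) v(x) dx + [u'(x) v(x)]_0^π.
Choose V so that boundary terms are either known or forced to vanish.
u is Dirichlet: u(0) = u(π) = 0. Let V = H^1_0(0, π); then v(0) = v(π) = 0, and [u' v]_0^π = 0.
Weak formulation: find u (satisfying any essential BC) such that ∫_0^π u'(x) v'(x) dx = ∫_0^π f v dx for all v ∈ V.
Substituting f(x) = 4*sin(2*x), the right-hand side is ∫_0^π (4*sin(2*x)) v dx.


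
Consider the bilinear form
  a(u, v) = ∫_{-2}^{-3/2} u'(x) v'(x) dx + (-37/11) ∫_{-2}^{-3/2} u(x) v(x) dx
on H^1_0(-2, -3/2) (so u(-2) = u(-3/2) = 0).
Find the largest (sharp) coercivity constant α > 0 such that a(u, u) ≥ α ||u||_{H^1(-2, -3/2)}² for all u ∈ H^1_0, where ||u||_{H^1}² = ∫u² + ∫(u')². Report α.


α = (-37 + 44*π^2)/(11*(1 + 4*π^2))

Coercivity of a(·,·) on H^1_0(-2, -3/2) means a(u, u) ≥ α ||u||_{H^1}² for every u ∈ H^1_0.
The interval has length L = 1/2, and Poincaré/coercivity depend only on L. Here a(u, u) = ∫(u')² + (-37/11)·∫u².
Here c = -37/11 < 0 with |c| < (π/L)² = 4*π^2, so coercivity still holds. The condition a(u,u) ≥ α||u||_{H^1}² reads (1−α)∫(u')² ≥ (α−c)∫u². Any admissible α is ≤ 1 (rapidly oscillating u have ∫u²/∫(u')² → 0), and α = 1 would force 0 ≥ (1−c)∫u², impossible since c < 1; so 1−α > 0. By the sharp Poincaré inequality on H^1_0 of an interval of length L, ∫(u')² ≥ (π/L)²∫u² with equality for the first sine mode sin(π(x−x₀)/L) (x₀ the left endpoint), so the inequality holds for all u iff (1−α)(π/L)² ≥ α − c, i.e. α ≤ ((π/L)² + c)/((π/L)² + 1) = (1 + c(L/π)²)/(1 + (L/π)²). (Direct route, valid since c ≤ 0: Poincaré gives c∫u² ≥ c(L/π)²∫(u')², so a(u,u) ≥ (1 + c(L/π)²)∫(u')², while ||u||_{H^1}² ≤ (1 + (L/π)²)∫(u')²; dividing yields the same α.) With (π/L)² = 4*π^2 and c = -37/11, the largest admissible constant is α = ((π/L)² + c)/((π/L)² + 1).
Simplifying, α = (-37 + 44*π^2)/(11*(1 + 4*π^2)).


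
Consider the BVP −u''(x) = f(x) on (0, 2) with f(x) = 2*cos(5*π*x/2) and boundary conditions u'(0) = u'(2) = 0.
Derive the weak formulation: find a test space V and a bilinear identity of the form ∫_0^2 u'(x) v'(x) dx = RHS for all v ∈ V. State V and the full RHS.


V = H^1(0, 2) (no boundary constraint on v; u is determined up to an additive constant); weak form: ∫_0^2 u'v' dx = ∫_0^2 (2*cos(5*π*x/2)) v dx for all v ∈ V.

Multiply both sides by a test function v and integrate from 0 to 2:
  ∫_0^2 −u''(x) v(x) dx = ∫_0^2 f(x) v(x) dx.
Integrate the LHS by parts once:
  ∫_0^2 −u'' v dx = −[u'(x) v(x)]_0^2 + ∫_0^2 u'(x) v'(x) dx.
Thus ∫_0^2 u'(x) v'(x) dx = ∫_0^2 f(x) v(x) dx + [u'(x) v(x)]_0^2.
Choose V so that boundary terms are either known or forced to vanish.
u has homogeneous Neumann: u'(0) = u'(2) = 0. So [u' v]_0^2 = 0·v(2) − 0·v(0) = 0 for any v; take V = H^1(0, 2).
Weak formulation: find u (satisfying any essential BC) such that ∫_0^2 u'(x) v'(x) dx = ∫_0^2 f v dx for all v ∈ V (homogeneous Neumann, so boundary terms vanish).
Substituting f(x) = 2*cos(5*π*x/2), the right-hand side is ∫_0^2 (2*cos(5*π*x/2)) v dx.
Compatibility check (pure Neumann): taking v ≡ 1 ∈ V gives 0 = ∫_0^2 f dx + (0) − (0), i.e. ∫_0^2 f dx must equal u'(0) − u'(2) = 0. Indeed ∫_0^2 (2*cos(5*π*x/2)) dx = 0, so the data are compatible. The solution is then unique only up to an additive constant (fix it e.g. by requiring ∫_0^2 u dx = 0).


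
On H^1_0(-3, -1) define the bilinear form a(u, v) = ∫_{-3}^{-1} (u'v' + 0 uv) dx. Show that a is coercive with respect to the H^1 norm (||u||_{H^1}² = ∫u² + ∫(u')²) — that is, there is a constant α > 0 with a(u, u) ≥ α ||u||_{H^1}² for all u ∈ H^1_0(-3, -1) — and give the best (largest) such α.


α = π^2/(4 + π^2)

Coercivity of a(·,·) on H^1_0(-3, -1) means a(u, u) ≥ α ||u||_{H^1}² for every u ∈ H^1_0.
The interval has length L = 2, and Poincaré/coercivity depend only on L. Here a(u, u) = ∫(u')² + (0)·∫u².
Here c = 0, so a(u,u) = ∫(u')² alone. The condition a(u,u) ≥ α||u||_{H^1}² reads (1−α)∫(u')² ≥ (α−c)∫u². Any admissible α is ≤ 1 (rapidly oscillating u have ∫u²/∫(u')² → 0), and α = 1 would force 0 ≥ (1−c)∫u², impossible since c < 1; so 1−α > 0. By the sharp Poincaré inequality on H^1_0 of an interval of length L, ∫(u')² ≥ (π/L)²∫u² with equality for the first sine mode sin(π(x−x₀)/L) (x₀ the left endpoint), so the inequality holds for all u iff (1−α)(π/L)² ≥ α − c, i.e. α ≤ ((π/L)² + c)/((π/L)² + 1) = (1 + c(L/π)²)/(1 + (L/π)²). (Direct route, valid since c ≤ 0: Poincaré gives c∫u² ≥ c(L/π)²∫(u')², so a(u,u) ≥ (1 + c(L/π)²)∫(u')², while ||u||_{H^1}² ≤ (1 + (L/π)²)∫(u')²; dividing yields the same α.) With (π/L)² = π^2/4 and c = 0, the largest admissible constant is α = ((π/L)² + c)/((π/L)² + 1).
Simplifying, α = π^2/(4 + π^2).


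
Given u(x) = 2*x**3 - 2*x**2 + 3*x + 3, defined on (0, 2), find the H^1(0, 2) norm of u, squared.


||u||_{H^1}^2 = 29744/105

The H^1 norm (squared) on an interval (0, L) is
  ||u||_{H^1}^2 = ∫_0^L u(x)^2 dx + ∫_0^L u'(x)^2 dx.
Compute u'(x) = 6*x**2 - 4*x + 3.
Then u(x)^2 = 4*x**6 - 8*x**5 + 16*x**4 - 3*x**2 + 18*x + 9 and u'(x)^2 = 36*x**4 - 48*x**3 + 52*x**2 - 24*x + 9.
Integrate each monomial from 0 to 2 using ∫_0^2 c·x^n dx = c·2^(n+1)/(n+1):
  ∫_0^2 u(x)^2 dx = ∫_0^2 (4*x^6 - 8*x^5 + 16*x^4 - 3*x^2 + 18*x + 9) dx. Term by term:
    ∫_0^2 4*x^6 dx = 512/7;  ∫_0^2 -8*x^5 dx = -256/3;  ∫_0^2 16*x^4 dx = 512/5;
    ∫_0^2 -3*x^2 dx = -8;  ∫_0^2 18*x dx = 36;  ∫_0^2 9 dx = 18.
  Sum: 512/7 − 256/3 + 512/5 − 8 + 36 + 18 = 14302/105.
  ∫_0^2 u'(x)^2 dx = ∫_0^2 (36*x^4 - 48*x^3 + 52*x^2 - 24*x + 9) dx. Term by term:
    ∫_0^2 36*x^4 dx = 1152/5;  ∫_0^2 -48*x^3 dx = -192;  ∫_0^2 52*x^2 dx = 416/3;
    ∫_0^2 -24*x dx = -48;  ∫_0^2 9 dx = 18.
  Sum: 1152/5 − 192 + 416/3 − 48 + 18 = 2206/15.
Adding: ||u||_{H^1}^2 = 14302/105 + 2206/15 = 29744/105.


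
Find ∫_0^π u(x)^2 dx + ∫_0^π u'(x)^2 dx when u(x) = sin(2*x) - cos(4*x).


||u||_{H^1(0,π)}^2 = 11*π

u'(x) = 4*sin(4*x) + 2*cos(2*x).
Expand u² and (u')² and integrate term by term on (0, π), using: for integers n ≥ 1, ∫_0^π sin²(nx) dx = ∫_0^π cos²(nx) dx = π/2; for n ≠ n', ∫_0^π sin(nx)sin(n'x) dx = ∫_0^π cos(nx)cos(n'x) dx = 0; and by product-to-sum, ∫_0^π sin(nx)cos(n'x) dx = ½∫_0^π [sin((n+n')x) + sin((n−n')x)] dx, which is 0 when n+n' is even and 2n/(n²−n'²) when n+n' is odd (it need not vanish on (0, π)).
  u² squared terms: (-1)²·∫cos(4x)² dx = 1·π/2 = π/2;  (1)²·∫sin(2x)² dx = 1·π/2 = π/2.
  u² cross terms: 2·(-1)·(1)·∫cos(4x)·sin(2x) dx = -2·(0) = 0.
  So ∫_0^π u² dx = π/2 + π/2 + 0 = π.
  (u')² squared terms: (2)²·∫cos(2x)² dx = 4·π/2 = 2*π;  (4)²·∫sin(4x)² dx = 16·π/2 = 8*π.
  (u')² cross terms: 2·(2)·(4)·∫cos(2x)·sin(4x) dx = 16·(0) = 0.
  So ∫_0^π (u')² dx = 2*π + 8*π + 0 = 10*π.
||u||_{H^1}^2 = (π) + (10*π) = 11*π.


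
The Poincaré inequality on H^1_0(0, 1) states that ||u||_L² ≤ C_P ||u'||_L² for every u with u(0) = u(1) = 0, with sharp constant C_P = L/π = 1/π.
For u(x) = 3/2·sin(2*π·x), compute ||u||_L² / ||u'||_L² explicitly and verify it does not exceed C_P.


||u||_L² / ||u'||_L² = 1/(2*π) < C_P = 1/π.

u(x) = 3/2·sin(2*π·x), so u'(x) = 3*π*cos(2*π*x).
Writing u(x) = A·sin(kπx/L) with A = 3/2 and k = 2, use ∫_0^L sin²(kπx/L) dx = L/2 and ∫_0^L cos²(kπx/L) dx = L/2.
u² = 9/4·sin²(2*π·x) and (u')² = 9*π^2·cos²(2*π·x), and each of sin², cos² integrates to L/2 = 1/2 over (0, 1).
∫_0^1 u² dx = 9/8, so ||u||_L² = 3*sqrt(2)/4.
∫_0^1 (u')² dx = 9*π^2/2, so ||u'||_L² = 3*sqrt(2)*π/2.
Ratio ||u||_L² / ||u'||_L² = 1/(2*π).
Sharp Poincaré constant on H^1_0(0, 1) is C_P = L/π = 1/π, achieved by sin(π·x).
This is the k = 2 harmonic; the ratio L/(kπ) is strictly less than C_P = L/π, consistent with the sharp inequality ||u||_L² ≤ C_P ||u'||_L².


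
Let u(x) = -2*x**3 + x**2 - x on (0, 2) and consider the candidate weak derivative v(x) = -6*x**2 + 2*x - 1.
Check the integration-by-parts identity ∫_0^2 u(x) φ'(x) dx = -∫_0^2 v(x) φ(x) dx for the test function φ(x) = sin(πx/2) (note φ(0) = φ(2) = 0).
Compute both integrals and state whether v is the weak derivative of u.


LHS = -192/π^3 + 44/π, RHS = -192/π^3 + 44/π. Yes, v = u' weakly.

u(x) = -2*x**3 + x**2 - x, classical derivative u'(x) = -6*x**2 + 2*x - 1.
φ(x) = sin(πx/2), so φ'(x) = π*cos(π*x/2)/2.
Note φ(0) = φ(2) = 0, so the boundary term u·φ vanishes.
LHS = ∫_0^2 u(x) φ'(x) dx = ∫_0^2 (-π*x^3*cos(π*x/2) + π*x^2*cos(π*x/2)/2 - π*x*cos(π*x/2)/2) dx. Term by term:
  ∫_0^2 π*x^2*cos(π*x/2)/2 dx = -8/π;  ∫_0^2 -π*x^3*cos(π*x/2) dx = -192/π^3 + 48/π;  ∫_0^2 -π*x*cos(π*x/2)/2 dx = 4/π.
Sum: -8/π + -192/π^3 + 48/π + 4/π = -192/π^3 + 44/π.
So LHS = -192/π^3 + 44/π.
∫_0^2 v(x) φ(x) dx = ∫_0^2 (-6*x^2*sin(π*x/2) + 2*x*sin(π*x/2) - sin(π*x/2)) dx. Term by term:
  ∫_0^2 -sin(π*x/2) dx = -4/π;  ∫_0^2 -6*x^2*sin(π*x/2) dx = -48/π + 192/π^3;  ∫_0^2 2*x*sin(π*x/2) dx = 8/π.
Sum: -4/π + -48/π + 192/π^3 + 8/π = -44/π + 192/π^3.
So RHS = -∫_0^2 v(x) φ(x) dx = -192/π^3 + 44/π.
LHS = RHS, so the identity holds for this test φ.
Moreover u is smooth here and v(x) = u'(x) = -6*x**2 + 2*x - 1 pointwise, so the identity holds for every test function. Hence v is the weak derivative of u.


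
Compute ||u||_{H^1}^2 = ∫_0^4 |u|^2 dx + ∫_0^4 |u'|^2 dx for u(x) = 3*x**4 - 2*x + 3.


||u||_{H^1}^2 = 62123252/105

The H^1 norm (squared) on an interval (0, L) is
  ||u||_{H^1}^2 = ∫_0^L u(x)^2 dx + ∫_0^L u'(x)^2 dx.
Compute u'(x) = 12*x**3 - 2.
Then u(x)^2 = 9*x**8 - 12*x**5 + 18*x**4 + 4*x**2 - 12*x + 9 and u'(x)^2 = 144*x**6 - 48*x**3 + 4.
Integrate each monomial from 0 to 4 using ∫_0^4 c·x^n dx = c·4^(n+1)/(n+1):
  ∫_0^4 u(x)^2 dx = ∫_0^4 (9*x^8 - 12*x^5 + 18*x^4 + 4*x^2 - 12*x + 9) dx. Term by term:
    ∫_0^4 9*x^8 dx = 262144;  ∫_0^4 -12*x^5 dx = -8192;  ∫_0^4 18*x^4 dx = 18432/5;
    ∫_0^4 4*x^2 dx = 256/3;  ∫_0^4 -12*x dx = -96;  ∫_0^4 9 dx = 36.
  Sum: 262144 − 8192 + 18432/5 + 256/3 − 96 + 36 = 3864956/15.
  ∫_0^4 u'(x)^2 dx = ∫_0^4 (144*x^6 - 48*x^3 + 4) dx. Term by term:
    ∫_0^4 144*x^6 dx = 2359296/7;  ∫_0^4 -48*x^3 dx = -3072;  ∫_0^4 4 dx = 16.
  Sum: 2359296/7 − 3072 + 16 = 2337904/7.
Adding: ||u||_{H^1}^2 = 3864956/15 + 2337904/7 = 62123252/105.


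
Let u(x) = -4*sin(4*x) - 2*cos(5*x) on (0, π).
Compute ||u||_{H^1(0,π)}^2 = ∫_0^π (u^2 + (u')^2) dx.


||u||_{H^1(0,π)}^2 = -3328/9 + 188*π

u'(x) = 10*sin(5*x) - 16*cos(4*x).
Expand u² and (u')² and integrate term by term on (0, π), using: for integers n ≥ 1, ∫_0^π sin²(nx) dx = ∫_0^π cos²(nx) dx = π/2; for n ≠ n', ∫_0^π sin(nx)sin(n'x) dx = ∫_0^π cos(nx)cos(n'x) dx = 0; and by product-to-sum, ∫_0^π sin(nx)cos(n'x) dx = ½∫_0^π [sin((n+n')x) + sin((n−n')x)] dx, which is 0 when n+n' is even and 2n/(n²−n'²) when n+n' is odd (it need not vanish on (0, π)).
  u² squared terms: (-4)²·∫sin(4x)² dx = 16·π/2 = 8*π;  (-2)²·∫cos(5x)² dx = 4·π/2 = 2*π.
  u² cross terms: 2·(-4)·(-2)·∫sin(4x)·cos(5x) dx = 16·(-8/9) = -128/9.
  So ∫_0^π u² dx = 8*π + 2*π − 128/9 = -128/9 + 10*π.
  (u')² squared terms: (-16)²·∫cos(4x)² dx = 256·π/2 = 128*π;  (10)²·∫sin(5x)² dx = 100·π/2 = 50*π.
  (u')² cross terms: 2·(-16)·(10)·∫cos(4x)·sin(5x) dx = -320·(10/9) = -3200/9.
  So ∫_0^π (u')² dx = 128*π + 50*π − 3200/9 = -3200/9 + 178*π.
||u||_{H^1}^2 = (-128/9 + 10*π) + (-3200/9 + 178*π) = -3328/9 + 188*π.


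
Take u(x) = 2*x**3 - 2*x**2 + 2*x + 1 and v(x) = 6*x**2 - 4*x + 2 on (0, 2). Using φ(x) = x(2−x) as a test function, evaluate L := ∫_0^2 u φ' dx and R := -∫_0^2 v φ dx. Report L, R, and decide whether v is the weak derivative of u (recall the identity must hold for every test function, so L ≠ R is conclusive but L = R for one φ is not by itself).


LHS = -104/15, RHS = -104/15. Yes, v = u' weakly.

u(x) = 2*x**3 - 2*x**2 + 2*x + 1, classical derivative u'(x) = 6*x**2 - 4*x + 2.
φ(x) = x(2−x), so φ'(x) = 2 - 2*x.
Note φ(0) = φ(2) = 0, so the boundary term u·φ vanishes.
LHS = ∫_0^2 u(x) φ'(x) dx = ∫_0^2 (-4*x^4 + 8*x^3 - 8*x^2 + 2*x + 2) dx. Term by term:
  ∫_0^2 -4*x^4 dx = -128/5;  ∫_0^2 8*x^3 dx = 32;  ∫_0^2 -8*x^2 dx = -64/3;
  ∫_0^2 2*x dx = 4;  ∫_0^2 2 dx = 4.
Sum: -128/5 + 32 − 64/3 + 4 + 4 = -104/15.
So LHS = -104/15.
∫_0^2 v(x) φ(x) dx = ∫_0^2 (-6*x^4 + 16*x^3 - 10*x^2 + 4*x) dx. Term by term:
  ∫_0^2 -6*x^4 dx = -192/5;  ∫_0^2 16*x^3 dx = 64;  ∫_0^2 -10*x^2 dx = -80/3;
  ∫_0^2 4*x dx = 8.
Sum: -192/5 + 64 − 80/3 + 8 = 104/15.
So RHS = -∫_0^2 v(x) φ(x) dx = -104/15.
LHS = RHS, so the identity holds for this test φ.
Moreover u is smooth here and v(x) = u'(x) = 6*x**2 - 4*x + 2 pointwise, so the identity holds for every test function. Hence v is the weak derivative of u.


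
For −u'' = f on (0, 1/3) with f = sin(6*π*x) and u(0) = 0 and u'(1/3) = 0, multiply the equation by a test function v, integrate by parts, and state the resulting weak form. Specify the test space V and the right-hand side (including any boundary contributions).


V = {v ∈ H^1(0, 1/3) : v(0) = 0} (test functions vanish at x = 0 where u is specified); weak form: ∫_0^1/3 u'v' dx = ∫_0^1/3 (sin(6*π*x)) v dx for all v ∈ V.

Multiply both sides by a test function v and integrate from 0 to 1/3:
  ∫_0^1/3 −u''(x) v(x) dx = ∫_0^1/3 f(x) v(x) dx.
Integrate the LHS by parts once:
  ∫_0^1/3 −u'' v dx = −[u'(x) v(x)]_0^1/3 + ∫_0^1/3 u'(x) v'(x) dx.
Thus ∫_0^1/3 u'(x) v'(x) dx = ∫_0^1/3 f(x) v(x) dx + [u'(x) v(x)]_0^1/3.
Choose V so that boundary terms are either known or forced to vanish.
Mixed BC: u(0) = 0 (Dirichlet) and u'(1/3) = 0 (Neumann). Define V = {v ∈ H^1(0, 1/3) : v(0) = 0}. Then [u' v]_0^1/3 = u'(1/3)·v(1/3) − u'(0)·0 = 0.
Weak formulation: find u (satisfying any essential BC) such that ∫_0^1/3 u'(x) v'(x) dx = ∫_0^1/3 f v dx for all v ∈ V (Dirichlet at 0 absorbed into V; the Neumann datum at x = 1/3 is zero, so no boundary term remains).
Substituting f(x) = sin(6*π*x), the right-hand side is ∫_0^1/3 (sin(6*π*x)) v dx.


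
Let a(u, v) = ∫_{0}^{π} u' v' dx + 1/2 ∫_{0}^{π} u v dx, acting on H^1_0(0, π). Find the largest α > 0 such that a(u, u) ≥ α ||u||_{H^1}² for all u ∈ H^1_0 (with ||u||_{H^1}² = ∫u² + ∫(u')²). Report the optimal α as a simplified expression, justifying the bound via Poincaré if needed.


α = 3/4

Coercivity of a(·,·) on H^1_0(0, π) means a(u, u) ≥ α ||u||_{H^1}² for every u ∈ H^1_0.
The interval has length L = π, and Poincaré/coercivity depend only on L. Here a(u, u) = ∫(u')² + (1/2)·∫u².
Here 0 < c = 1/2 < 1. The condition a(u,u) ≥ α||u||_{H^1}² reads (1−α)∫(u')² ≥ (α−c)∫u². Any admissible α is ≤ 1 (rapidly oscillating u have ∫u²/∫(u')² → 0), and α = 1 would force 0 ≥ (1−c)∫u², impossible since c < 1; so 1−α > 0. By the sharp Poincaré inequality on H^1_0 of an interval of length L, ∫(u')² ≥ (π/L)²∫u² with equality for the first sine mode sin(π(x−x₀)/L) (x₀ the left endpoint), so the inequality holds for all u iff (1−α)(π/L)² ≥ α − c, i.e. α ≤ ((π/L)² + c)/((π/L)² + 1) = (1 + c(L/π)²)/(1 + (L/π)²). With (π/L)² = 1 and c = 1/2, the largest admissible constant is α = ((π/L)² + c)/((π/L)² + 1).
Simplifying, α = 3/4.


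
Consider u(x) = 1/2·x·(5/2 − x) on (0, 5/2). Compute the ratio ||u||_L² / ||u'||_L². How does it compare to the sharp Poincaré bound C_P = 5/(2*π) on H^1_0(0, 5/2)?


||u||_L² / ||u'||_L² = sqrt(10)/4 < C_P = 5/(2*π).

u(x) = 1/2·x·(5/2 − x), so u'(x) = 5/4 - x.
u(x) = 1/2·x·(5/2 − x) vanishes at x = 0 and x = 5/2, so u ∈ H^1_0(0, 5/2). Differentiate via the product rule and integrate the resulting polynomials term by term.
  ∫_0^5/2 u² dx = ∫_0^5/2 (x^4/4 - 5*x^3/4 + 25*x^2/16) dx. Term by term:
    ∫_0^5/2 x^4/4 dx = 625/128;  ∫_0^5/2 -5*x^3/4 dx = -3125/256;  ∫_0^5/2 25*x^2/16 dx = 3125/384.
  Sum: 625/128 − 3125/256 + 3125/384 = 625/768.
  ∫_0^5/2 (u')² dx = ∫_0^5/2 (x^2 - 5*x/2 + 25/16) dx. Term by term:
    ∫_0^5/2 x^2 dx = 125/24;  ∫_0^5/2 -5*x/2 dx = -125/16;  ∫_0^5/2 25/16 dx = 125/32.
  Sum: 125/24 − 125/16 + 125/32 = 125/96.
∫_0^5/2 u² dx = 625/768, so ||u||_L² = 25*sqrt(3)/48.
∫_0^5/2 (u')² dx = 125/96, so ||u'||_L² = 5*sqrt(30)/24.
Ratio ||u||_L² / ||u'||_L² = sqrt(10)/4.
Sharp Poincaré constant on H^1_0(0, 5/2) is C_P = L/π = 5/(2*π), achieved by sin(2*π/5·x).
A polynomial bump cannot attain the sharp Poincaré constant (only the first sine eigenfunction does), so the ratio is strictly less than C_P, consistent with ||u||_L² ≤ C_P ||u'||_L².


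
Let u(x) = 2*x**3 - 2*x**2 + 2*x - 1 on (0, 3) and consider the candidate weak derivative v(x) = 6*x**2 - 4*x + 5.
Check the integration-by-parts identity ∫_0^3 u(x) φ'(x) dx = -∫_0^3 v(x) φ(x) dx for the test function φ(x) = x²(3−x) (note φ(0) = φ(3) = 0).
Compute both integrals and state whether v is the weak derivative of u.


LHS = -1107/10, RHS = -2619/20. No, v is not the weak derivative of u.

u(x) = 2*x**3 - 2*x**2 + 2*x - 1, classical derivative u'(x) = 6*x**2 - 4*x + 2.
φ(x) = x²(3−x), so φ'(x) = 3*x*(2 - x).
Note φ(0) = φ(3) = 0, so the boundary term u·φ vanishes.
LHS = ∫_0^3 u(x) φ'(x) dx = ∫_0^3 (-6*x^5 + 18*x^4 - 18*x^3 + 15*x^2 - 6*x) dx. Term by term:
  ∫_0^3 -6*x^5 dx = -729;  ∫_0^3 18*x^4 dx = 4374/5;  ∫_0^3 -18*x^3 dx = -729/2;
  ∫_0^3 15*x^2 dx = 135;  ∫_0^3 -6*x dx = -27.
Sum: -729 + 4374/5 − 729/2 + 135 − 27 = -1107/10.
So LHS = -1107/10.
∫_0^3 v(x) φ(x) dx = ∫_0^3 (-6*x^5 + 22*x^4 - 17*x^3 + 15*x^2) dx. Term by term:
  ∫_0^3 -6*x^5 dx = -729;  ∫_0^3 22*x^4 dx = 5346/5;  ∫_0^3 -17*x^3 dx = -1377/4;
  ∫_0^3 15*x^2 dx = 135.
Sum: -729 + 5346/5 − 1377/4 + 135 = 2619/20.
So RHS = -∫_0^3 v(x) φ(x) dx = -2619/20.
LHS − RHS = 81/4 ≠ 0, so the identity fails.
(For a valid weak derivative the identity must hold for EVERY test function, in particular this one. The failure shows v is NOT the weak derivative of u.)
Correct weak derivative would be u'(x) = 6*x**2 - 4*x + 2.
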